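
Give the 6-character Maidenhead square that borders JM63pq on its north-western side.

Longitude subsquare p = 15; −1 → 14 = o.
Latitude subsquare q = 16; +1 → 17 = r.

JM63or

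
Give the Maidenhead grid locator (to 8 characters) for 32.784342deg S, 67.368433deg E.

Add 180° to longitude and 90° to latitude: 247.36843, 57.21566.
Field: 247.36843/20 → 12 → M, 57.21566/10 → 5 → F; chars MF.
Square: 7.36843/2 → 3, 7.21566/1 → 7; chars 37.
Subsquare: 1.36843/0.0833333 → 16 → q, 0.21566/0.0416667 → 5 → f; chars qf.
Extended square: 0.03510/0.00833333 → 4, 0.00732/0.00416667 → 1; chars 41.

MF37qf41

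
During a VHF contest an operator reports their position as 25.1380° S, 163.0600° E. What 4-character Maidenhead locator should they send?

Shift to the Maidenhead origin (180°W, 90°S): lon 343.06, lat 64.86.
Field (20°×10°, letters A–R): lon ⌊343.06/20⌋ = 17 → R; lat ⌊64.86/10⌋ = 6 → G.
Square (2°×1°, digits 0–9): lon ⌊3.06/2⌋ = 1; lat ⌊4.86/1⌋ = 4.

RG14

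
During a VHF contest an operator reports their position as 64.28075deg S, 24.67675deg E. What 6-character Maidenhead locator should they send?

Offset from 180°W / 90°S: lon 204.6767°, lat 25.7193°.
Field: lon ⌊204.6767/20⌋ = 10 → K; lat ⌊25.7193/10⌋ = 2 → C.
Square: lon ⌊4.6767/2⌋ = 2; lat ⌊5.7193/1⌋ = 5.
Subsquare: lon ⌊0.6767/0.0833333⌋ = 8 → i; lat ⌊0.7193/0.0416667⌋ = 17 → r.

KC25ir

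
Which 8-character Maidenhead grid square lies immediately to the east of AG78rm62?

Longitude extended square 6; +1 → 7.
The latitude characters are unchanged.

AG78rm72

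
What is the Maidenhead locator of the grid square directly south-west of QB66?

QB55

Longitude square 6; −1 → 5.
Latitude square 6; −1 → 5.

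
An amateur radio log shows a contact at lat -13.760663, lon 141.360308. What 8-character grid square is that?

QH06qf37

Shift to the Maidenhead origin (180°W, 90°S): lon 321.36031, lat 76.23934.
Field: lon ⌊321.36031/20⌋ = 16 → Q; lat ⌊76.23934/10⌋ = 7 → H.
Square: lon ⌊1.36031/2⌋ = 0; lat ⌊6.23934/1⌋ = 6.
Subsquare: lon ⌊1.36031/0.0833333⌋ = 16 → q; lat ⌊0.23934/0.0416667⌋ = 5 → f.
Extended square: lon ⌊0.02697/0.00833333⌋ = 3; lat ⌊0.03100/0.00416667⌋ = 7.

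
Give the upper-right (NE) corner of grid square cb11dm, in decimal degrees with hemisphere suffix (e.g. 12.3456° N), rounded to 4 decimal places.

Field C=2, B=1: +2·20° lon, +1·10° lat → SW at lon -140°, lat -80°.
Square 1, 1: +1·2° lon, +1·1° lat → SW at lon -138°, lat -79°.
Subsquare d=3, m=12: +3·0.0833333° lon, +12·0.0416667° lat → SW at lon -137.75°, lat -78.5°.
Cell spans 0.0833333° lon × 0.0416667° lat. NE corner is SW corner plus one full cell.
latitude 78.4583° S, longitude 137.6667° W.

78.4583° S, 137.6667° W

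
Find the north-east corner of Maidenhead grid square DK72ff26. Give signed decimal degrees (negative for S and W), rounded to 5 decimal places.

12.23750, -105.55833

Field D=3, K=10: +3·20° lon, +10·10° lat → SW at lon -120°, lat 10°.
Square 7, 2: +7·2° lon, +2·1° lat → SW at lon -106°, lat 12°.
Subsquare f=5, f=5: +5·0.0833333° lon, +5·0.0416667° lat → SW at lon -105.583°, lat 12.2083°.
Extended square 2, 6: +2·0.00833333° lon, +6·0.00416667° lat → SW at lon -105.567°, lat 12.2333°.
Cell spans 0.00833333° lon × 0.00416667° lat. NE corner is SW corner plus one full cell.
latitude 12.23750, longitude -105.55833.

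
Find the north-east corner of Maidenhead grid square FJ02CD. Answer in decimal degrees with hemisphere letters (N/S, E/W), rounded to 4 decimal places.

2.1667° N, 79.7500° W

Field F=5, J=9: +5·20° lon, +9·10° lat → SW at lon -80°, lat 0°.
Square 0, 2: +0·2° lon, +2·1° lat → SW at lon -80°, lat 2°.
Subsquare c=2, d=3: +2·0.0833333° lon, +3·0.0416667° lat → SW at lon -79.8333°, lat 2.125°.
Cell spans 0.0833333° lon × 0.0416667° lat. NE corner is SW corner plus one full cell.
latitude 2.1667° N, longitude 79.7500° W.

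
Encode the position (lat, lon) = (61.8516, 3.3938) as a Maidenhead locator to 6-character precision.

JP11qu

Add 180° to longitude and 90° to latitude: 183.3938, 151.8516.
Field: lon ⌊183.3938/20⌋ = 9 → J; lat ⌊151.8516/10⌋ = 15 → P.
Square: lon ⌊3.3938/2⌋ = 1; lat ⌊1.8516/1⌋ = 1.
Subsquare: lon ⌊1.3938/0.0833333⌋ = 16 → q; lat ⌊0.8516/0.0416667⌋ = 20 → u.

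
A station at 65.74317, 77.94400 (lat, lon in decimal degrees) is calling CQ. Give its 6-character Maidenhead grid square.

Offset from 180°W / 90°S: lon 257.9440°, lat 155.7432°.
Field: 257.9440/20 → 12 → M, 155.7432/10 → 15 → P; chars MP.
Square: 17.9440/2 → 8, 5.7432/1 → 5; chars 85.
Subsquare: 1.9440/0.0833333 → 23 → x, 0.7432/0.0416667 → 17 → r; chars xr.

MP85xr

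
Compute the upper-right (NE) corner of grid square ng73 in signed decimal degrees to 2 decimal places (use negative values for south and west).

-26.00, 96.00

Field N=13, G=6: +13·20° lon, +6·10° lat → SW at lon 80°, lat -30°.
Square 7, 3: +7·2° lon, +3·1° lat → SW at lon 94°, lat -27°.
Cell spans 2° lon × 1° lat. NE corner is SW corner plus one full cell.
latitude -26.00, longitude 96.00.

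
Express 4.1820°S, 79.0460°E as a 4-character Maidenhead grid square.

Shift to the Maidenhead origin (180°W, 90°S): lon 259.05, lat 85.82.
Field (20°×10°, letters A–R): lon ⌊259.05/20⌋ = 12 → M; lat ⌊85.82/10⌋ = 8 → I.
Square (2°×1°, digits 0–9): lon ⌊19.05/2⌋ = 9; lat ⌊5.82/1⌋ = 5.

MI95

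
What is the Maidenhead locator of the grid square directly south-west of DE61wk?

Longitude subsquare w = 22; −1 → 21 = v.
Latitude subsquare k = 10; −1 → 9 = j.

DE61vj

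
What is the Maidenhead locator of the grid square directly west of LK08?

Longitude square 0; −1 → -1, wraps to 9, carry into field.
Longitude field L = 11; −1 → 10 = K.
The latitude characters are unchanged.

KK98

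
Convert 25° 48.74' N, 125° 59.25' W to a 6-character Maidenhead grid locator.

CL75at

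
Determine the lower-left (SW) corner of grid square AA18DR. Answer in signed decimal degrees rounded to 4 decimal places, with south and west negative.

-81.2917, -177.7500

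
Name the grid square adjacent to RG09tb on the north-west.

RG09sc

Longitude subsquare t = 19; −1 → 18 = s.
Latitude subsquare b = 1; +1 → 2 = c.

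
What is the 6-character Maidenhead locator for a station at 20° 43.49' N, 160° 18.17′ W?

Add 180° to longitude and 90° to latitude: 19.6972, 110.7248.
Field (20°×10°, letters A–R): 19.6972/20 → 0 → A, 110.7248/10 → 11 → L; chars AL.
Square (2°×1°, digits 0–9): 19.6972/2 → 9, 0.7248/1 → 0; chars 90.
Subsquare (5′×2.5′, letters a–x): 1.6972/0.0833333 → 20 → u, 0.7248/0.0416667 → 17 → r; chars ur.

AL90ur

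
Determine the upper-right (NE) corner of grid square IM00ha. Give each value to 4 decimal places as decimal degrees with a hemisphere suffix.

30.0417° N, 19.3333° W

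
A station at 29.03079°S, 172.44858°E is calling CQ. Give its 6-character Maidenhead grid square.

Offset from 180°W / 90°S: lon 352.4486°, lat 60.9692°.
Field: 352.4486/20 → 17 → R, 60.9692/10 → 6 → G; chars RG.
Square: 12.4486/2 → 6, 0.9692/1 → 0; chars 60.
Subsquare: 0.4486/0.0833333 → 5 → f, 0.9692/0.0416667 → 23 → x; chars fx.

RG60fx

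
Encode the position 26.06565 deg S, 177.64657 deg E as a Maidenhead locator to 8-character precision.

RG83tw74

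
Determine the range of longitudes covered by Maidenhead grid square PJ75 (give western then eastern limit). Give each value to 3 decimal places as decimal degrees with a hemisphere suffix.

134.000° E, 136.000° E

Field P=15, J=9: +15·20° lon, +9·10° lat → SW at lon 120°, lat 0°.
Square 7, 5: +7·2° lon, +5·1° lat → SW at lon 134°, lat 5°.
Cell spans 2° lon × 1° lat.
west 134.000° E, east 136.000° E.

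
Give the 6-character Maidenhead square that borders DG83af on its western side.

Longitude subsquare a = 0; −1 → -1, wraps to 23 = x, carry into square.
Longitude square 8; −1 → 7.
The latitude characters are unchanged.

DG73xf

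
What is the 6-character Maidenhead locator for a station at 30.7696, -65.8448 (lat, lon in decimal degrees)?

Shift to the Maidenhead origin (180°W, 90°S): lon 114.1552, lat 120.7696.
Field: 114.1552/20 → 5 → F, 120.7696/10 → 12 → M; chars FM.
Square: 14.1552/2 → 7, 0.7696/1 → 0; chars 70.
Subsquare: 0.1552/0.0833333 → 1 → b, 0.7696/0.0416667 → 18 → s; chars bs.

FM70bs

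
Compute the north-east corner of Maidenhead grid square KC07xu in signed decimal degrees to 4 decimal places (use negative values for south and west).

-62.1250, 22.0000

Field K=10, C=2: +10·20° lon, +2·10° lat → SW at lon 20°, lat -70°.
Square 0, 7: +0·2° lon, +7·1° lat → SW at lon 20°, lat -63°.
Subsquare x=23, u=20: +23·0.0833333° lon, +20·0.0416667° lat → SW at lon 21.9167°, lat -62.1667°.
Cell spans 0.0833333° lon × 0.0416667° lat. NE corner is SW corner plus one full cell.
latitude -62.1250, longitude 22.0000.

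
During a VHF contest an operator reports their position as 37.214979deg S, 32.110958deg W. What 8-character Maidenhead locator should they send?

HF32ws68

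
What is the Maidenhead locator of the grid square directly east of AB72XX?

Longitude subsquare x = 23; +1 → 24, wraps to 0 = a, carry into square.
Longitude square 7; +1 → 8.
The latitude characters are unchanged.

AB82ax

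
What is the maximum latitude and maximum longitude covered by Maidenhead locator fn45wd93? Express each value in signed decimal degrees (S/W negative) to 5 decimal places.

Field F=5, N=13: +5·20° lon, +13·10° lat → SW at lon -80°, lat 40°.
Square 4, 5: +4·2° lon, +5·1° lat → SW at lon -72°, lat 45°.
Subsquare w=22, d=3: +22·0.0833333° lon, +3·0.0416667° lat → SW at lon -70.1667°, lat 45.125°.
Extended square 9, 3: +9·0.00833333° lon, +3·0.00416667° lat → SW at lon -70.0917°, lat 45.1375°.
Cell spans 0.00833333° lon × 0.00416667° lat. NE corner is SW corner plus one full cell.
latitude 45.14167, longitude -70.08333.

45.14167, -70.08333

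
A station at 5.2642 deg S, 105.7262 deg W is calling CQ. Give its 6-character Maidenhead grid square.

DI74dr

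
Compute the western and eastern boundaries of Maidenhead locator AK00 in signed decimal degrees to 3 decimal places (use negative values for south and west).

Field A=0, K=10: +0·20° lon, +10·10° lat → SW at lon -180°, lat 10°.
Square 0, 0: +0·2° lon, +0·1° lat → SW at lon -180°, lat 10°.
Cell spans 2° lon × 1° lat.
west -180.000, east -178.000.

-180.000, -178.000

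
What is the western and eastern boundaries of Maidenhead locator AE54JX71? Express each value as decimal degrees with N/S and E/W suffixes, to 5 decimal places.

169.19167° W, 169.18333° W

Field A=0, E=4: +0·20° lon, +4·10° lat → SW at lon -180°, lat -50°.
Square 5, 4: +5·2° lon, +4·1° lat → SW at lon -170°, lat -46°.
Subsquare j=9, x=23: +9·0.0833333° lon, +23·0.0416667° lat → SW at lon -169.25°, lat -45.0417°.
Extended square 7, 1: +7·0.00833333° lon, +1·0.00416667° lat → SW at lon -169.192°, lat -45.0375°.
Cell spans 0.00833333° lon × 0.00416667° lat.
west 169.19167° W, east 169.18333° W.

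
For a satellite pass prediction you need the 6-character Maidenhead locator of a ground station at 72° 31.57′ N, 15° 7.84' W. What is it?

IQ22km

Offset from 180°W / 90°S: lon 164.8693°, lat 162.5262°.
Field: 164.8693/20 → 8 → I, 162.5262/10 → 16 → Q; chars IQ.
Square: 4.8693/2 → 2, 2.5262/1 → 2; chars 22.
Subsquare: 0.8693/0.0833333 → 10 → k, 0.5262/0.0416667 → 12 → m; chars km.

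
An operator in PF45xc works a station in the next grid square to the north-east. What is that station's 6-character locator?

Longitude subsquare x = 23; +1 → 24, wraps to 0 = a, carry into square.
Longitude square 4; +1 → 5.
Latitude subsquare c = 2; +1 → 3 = d.

PF55ad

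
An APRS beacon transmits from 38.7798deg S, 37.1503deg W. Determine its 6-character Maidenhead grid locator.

Add 180° to longitude and 90° to latitude: 142.8497, 51.2202.
Field: lon ⌊142.8497/20⌋ = 7 → H; lat ⌊51.2202/10⌋ = 5 → F.
Square: lon ⌊2.8497/2⌋ = 1; lat ⌊1.2202/1⌋ = 1.
Subsquare: lon ⌊0.8497/0.0833333⌋ = 10 → k; lat ⌊0.2202/0.0416667⌋ = 5 → f.

HF11kf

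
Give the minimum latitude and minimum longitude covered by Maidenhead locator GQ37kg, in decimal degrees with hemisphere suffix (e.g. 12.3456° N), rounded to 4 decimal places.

77.2500° N, 53.1667° W

Field G=6, Q=16: +6·20° lon, +16·10° lat → SW at lon -60°, lat 70°.
Square 3, 7: +3·2° lon, +7·1° lat → SW at lon -54°, lat 77°.
Subsquare k=10, g=6: +10·0.0833333° lon, +6·0.0416667° lat → SW at lon -53.1667°, lat 77.25°.
latitude 77.2500° N, longitude 53.1667° W.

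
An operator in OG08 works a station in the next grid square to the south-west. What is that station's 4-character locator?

NG97

Longitude square 0; −1 → -1, wraps to 9, carry into field.
Longitude field O = 14; −1 → 13 = N.
Latitude square 8; −1 → 7.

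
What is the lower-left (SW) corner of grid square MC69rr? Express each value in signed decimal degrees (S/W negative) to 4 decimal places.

Field M=12, C=2: +12·20° lon, +2·10° lat → SW at lon 60°, lat -70°.
Square 6, 9: +6·2° lon, +9·1° lat → SW at lon 72°, lat -61°.
Subsquare r=17, r=17: +17·0.0833333° lon, +17·0.0416667° lat → SW at lon 73.4167°, lat -60.2917°.
latitude -60.2917, longitude 73.4167.

-60.2917, 73.4167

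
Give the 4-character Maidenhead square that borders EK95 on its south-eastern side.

Longitude square 9; +1 → 10, wraps to 0, carry into field.
Longitude field E = 4; +1 → 5 = F.
Latitude square 5; −1 → 4.

FK04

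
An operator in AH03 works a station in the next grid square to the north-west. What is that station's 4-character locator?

RH94

Longitude square 0; −1 → -1, wraps to 9, carry into field.
Longitude field A = 0; −1 → -1, wraps to 17 = R, wrapping around the antimeridian.
Latitude square 3; +1 → 4.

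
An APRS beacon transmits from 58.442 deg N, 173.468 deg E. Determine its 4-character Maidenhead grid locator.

Shift to the Maidenhead origin (180°W, 90°S): lon 353.47, lat 148.44.
Field: lon ⌊353.47/20⌋ = 17 → R; lat ⌊148.44/10⌋ = 14 → O.
Square: lon ⌊13.47/2⌋ = 6; lat ⌊8.44/1⌋ = 8.

RO68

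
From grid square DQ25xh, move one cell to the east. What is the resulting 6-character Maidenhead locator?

DQ35ah

Longitude subsquare x = 23; +1 → 24, wraps to 0 = a, carry into square.
Longitude square 2; +1 → 3.
The latitude characters are unchanged.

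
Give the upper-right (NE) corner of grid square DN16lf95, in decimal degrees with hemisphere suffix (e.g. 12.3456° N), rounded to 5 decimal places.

Field D=3, N=13: +3·20° lon, +13·10° lat → SW at lon -120°, lat 40°.
Square 1, 6: +1·2° lon, +6·1° lat → SW at lon -118°, lat 46°.
Subsquare l=11, f=5: +11·0.0833333° lon, +5·0.0416667° lat → SW at lon -117.083°, lat 46.2083°.
Extended square 9, 5: +9·0.00833333° lon, +5·0.00416667° lat → SW at lon -117.008°, lat 46.2292°.
Cell spans 0.00833333° lon × 0.00416667° lat. NE corner is SW corner plus one full cell.
latitude 46.23333° N, longitude 117.00000° W.

46.23333° N, 117.00000° W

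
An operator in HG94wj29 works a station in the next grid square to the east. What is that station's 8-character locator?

Longitude extended square 2; +1 → 3.
The latitude characters are unchanged.

HG94wj39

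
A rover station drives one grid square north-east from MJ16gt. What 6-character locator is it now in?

MJ16hu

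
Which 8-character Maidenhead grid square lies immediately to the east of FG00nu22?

Longitude extended square 2; +1 → 3.
The latitude characters are unchanged.

FG00nu32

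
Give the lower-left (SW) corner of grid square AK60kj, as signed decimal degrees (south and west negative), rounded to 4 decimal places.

10.3750, -167.1667

Field A=0, K=10: +0·20° lon, +10·10° lat → SW at lon -180°, lat 10°.
Square 6, 0: +6·2° lon, +0·1° lat → SW at lon -168°, lat 10°.
Subsquare k=10, j=9: +10·0.0833333° lon, +9·0.0416667° lat → SW at lon -167.167°, lat 10.375°.
latitude 10.3750, longitude -167.1667.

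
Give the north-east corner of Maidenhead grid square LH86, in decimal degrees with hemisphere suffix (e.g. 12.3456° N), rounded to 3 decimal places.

Field L=11, H=7: +11·20° lon, +7·10° lat → SW at lon 40°, lat -20°.
Square 8, 6: +8·2° lon, +6·1° lat → SW at lon 56°, lat -14°.
Cell spans 2° lon × 1° lat. NE corner is SW corner plus one full cell.
latitude 13.000° S, longitude 58.000° E.

13.000° S, 58.000° E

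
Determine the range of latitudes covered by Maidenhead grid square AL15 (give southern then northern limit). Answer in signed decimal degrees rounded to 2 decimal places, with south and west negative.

25.00, 26.00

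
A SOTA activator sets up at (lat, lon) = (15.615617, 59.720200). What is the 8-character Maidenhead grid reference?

Add 180° to longitude and 90° to latitude: 239.72020, 105.61562.
Field (20°×10°, letters A–R): 239.72020/20 → 11 → L, 105.61562/10 → 10 → K; chars LK.
Square (2°×1°, digits 0–9): 19.72020/2 → 9, 5.61562/1 → 5; chars 95.
Subsquare (5′×2.5′, letters a–x): 1.72020/0.0833333 → 20 → u, 0.61562/0.0416667 → 14 → o; chars uo.
Extended square (30″×15″, digits 0–9): 0.05353/0.00833333 → 6, 0.03228/0.00416667 → 7; chars 67.

LK95uo67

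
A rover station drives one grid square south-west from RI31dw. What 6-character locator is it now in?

Longitude subsquare d = 3; −1 → 2 = c.
Latitude subsquare w = 22; −1 → 21 = v.

RI31cv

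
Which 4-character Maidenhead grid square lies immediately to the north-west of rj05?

Longitude square 0; −1 → -1, wraps to 9, carry into field.
Longitude field R = 17; −1 → 16 = Q.
Latitude square 5; +1 → 6.

QJ96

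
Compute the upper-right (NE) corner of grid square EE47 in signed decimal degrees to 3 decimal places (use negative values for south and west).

-42.000, -90.000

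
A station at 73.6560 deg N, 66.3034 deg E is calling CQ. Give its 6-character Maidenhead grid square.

Shift to the Maidenhead origin (180°W, 90°S): lon 246.3034, lat 163.6560.
Field: 246.3034/20 → 12 → M, 163.6560/10 → 16 → Q; chars MQ.
Square: 6.3034/2 → 3, 3.6560/1 → 3; chars 33.
Subsquare: 0.3034/0.0833333 → 3 → d, 0.6560/0.0416667 → 15 → p; chars dp.

MQ33dp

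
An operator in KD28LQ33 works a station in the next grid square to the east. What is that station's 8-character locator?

KD28lq43

Longitude extended square 3; +1 → 4.
The latitude characters are unchanged.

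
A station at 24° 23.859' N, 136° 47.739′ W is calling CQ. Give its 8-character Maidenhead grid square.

Shift to the Maidenhead origin (180°W, 90°S): lon 43.20435, lat 114.39765.
Field: 43.20435/20 → 2 → C, 114.39765/10 → 11 → L; chars CL.
Square: 3.20435/2 → 1, 4.39765/1 → 4; chars 14.
Subsquare: 1.20435/0.0833333 → 14 → o, 0.39765/0.0416667 → 9 → j; chars oj.
Extended square: 0.03768/0.00833333 → 4, 0.02265/0.00416667 → 5; chars 45.

CL14oj45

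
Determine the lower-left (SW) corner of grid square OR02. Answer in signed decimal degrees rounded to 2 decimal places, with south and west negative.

82.00, 100.00

Field O=14, R=17: +14·20° lon, +17·10° lat → SW at lon 100°, lat 80°.
Square 0, 2: +0·2° lon, +2·1° lat → SW at lon 100°, lat 82°.
latitude 82.00, longitude 100.00.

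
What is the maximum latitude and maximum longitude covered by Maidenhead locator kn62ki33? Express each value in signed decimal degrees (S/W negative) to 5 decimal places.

Field K=10, N=13: +10·20° lon, +13·10° lat → SW at lon 20°, lat 40°.
Square 6, 2: +6·2° lon, +2·1° lat → SW at lon 32°, lat 42°.
Subsquare k=10, i=8: +10·0.0833333° lon, +8·0.0416667° lat → SW at lon 32.8333°, lat 42.3333°.
Extended square 3, 3: +3·0.00833333° lon, +3·0.00416667° lat → SW at lon 32.8583°, lat 42.3458°.
Cell spans 0.00833333° lon × 0.00416667° lat. NE corner is SW corner plus one full cell.
latitude 42.35000, longitude 32.86667.

42.35000, 32.86667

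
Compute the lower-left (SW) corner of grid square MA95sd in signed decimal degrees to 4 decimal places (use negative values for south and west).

Field M=12, A=0: +12·20° lon, +0·10° lat → SW at lon 60°, lat -90°.
Square 9, 5: +9·2° lon, +5·1° lat → SW at lon 78°, lat -85°.
Subsquare s=18, d=3: +18·0.0833333° lon, +3·0.0416667° lat → SW at lon 79.5°, lat -84.875°.
latitude -84.8750, longitude 79.5000.

-84.8750, 79.5000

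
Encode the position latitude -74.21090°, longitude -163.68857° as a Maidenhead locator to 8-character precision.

AB85ds79

Offset from 180°W / 90°S: lon 16.31143°, lat 15.78910°.
Field: lon ⌊16.31143/20⌋ = 0 → A; lat ⌊15.78910/10⌋ = 1 → B.
Square: lon ⌊16.31143/2⌋ = 8; lat ⌊5.78910/1⌋ = 5.
Subsquare: lon ⌊0.31143/0.0833333⌋ = 3 → d; lat ⌊0.78910/0.0416667⌋ = 18 → s.
Extended square: lon ⌊0.06143/0.00833333⌋ = 7; lat ⌊0.03910/0.00416667⌋ = 9.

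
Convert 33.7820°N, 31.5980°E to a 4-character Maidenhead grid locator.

Add 180° to longitude and 90° to latitude: 211.60, 123.78.
Field: 211.60/20 → 10 → K, 123.78/10 → 12 → M; chars KM.
Square: 11.60/2 → 5, 3.78/1 → 3; chars 53.

KM53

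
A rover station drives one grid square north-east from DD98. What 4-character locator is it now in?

ED09

Longitude square 9; +1 → 10, wraps to 0, carry into field.
Longitude field D = 3; +1 → 4 = E.
Latitude square 8; +1 → 9.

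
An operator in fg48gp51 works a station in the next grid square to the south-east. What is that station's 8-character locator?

FG48gp60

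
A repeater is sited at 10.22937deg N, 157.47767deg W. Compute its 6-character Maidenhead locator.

BK10gf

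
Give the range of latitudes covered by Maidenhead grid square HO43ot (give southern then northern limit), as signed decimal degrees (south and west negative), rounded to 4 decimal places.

53.7917, 53.8333

Field H=7, O=14: +7·20° lon, +14·10° lat → SW at lon -40°, lat 50°.
Square 4, 3: +4·2° lon, +3·1° lat → SW at lon -32°, lat 53°.
Subsquare o=14, t=19: +14·0.0833333° lon, +19·0.0416667° lat → SW at lon -30.8333°, lat 53.7917°.
Cell spans 0.0833333° lon × 0.0416667° lat.
south 53.7917, north 53.8333.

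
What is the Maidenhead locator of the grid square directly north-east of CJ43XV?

CJ53aw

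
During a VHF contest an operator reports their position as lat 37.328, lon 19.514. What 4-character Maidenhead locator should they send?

Offset from 180°W / 90°S: lon 199.51°, lat 127.33°.
Field (20°×10°, letters A–R): lon ⌊199.51/20⌋ = 9 → J; lat ⌊127.33/10⌋ = 12 → M.
Square (2°×1°, digits 0–9): lon ⌊19.51/2⌋ = 9; lat ⌊7.33/1⌋ = 7.

JM97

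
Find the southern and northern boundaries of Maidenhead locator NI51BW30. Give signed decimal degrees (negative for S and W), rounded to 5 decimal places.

-8.08333, -8.07917

Field N=13, I=8: +13·20° lon, +8·10° lat → SW at lon 80°, lat -10°.
Square 5, 1: +5·2° lon, +1·1° lat → SW at lon 90°, lat -9°.
Subsquare b=1, w=22: +1·0.0833333° lon, +22·0.0416667° lat → SW at lon 90.0833°, lat -8.08333°.
Extended square 3, 0: +3·0.00833333° lon, +0·0.00416667° lat → SW at lon 90.1083°, lat -8.08333°.
Cell spans 0.00833333° lon × 0.00416667° lat.
south -8.08333, north -8.07917.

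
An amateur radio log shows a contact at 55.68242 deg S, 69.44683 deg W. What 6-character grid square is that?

FD54gh

Add 180° to longitude and 90° to latitude: 110.5532, 34.3176.
Field: 110.5532/20 → 5 → F, 34.3176/10 → 3 → D; chars FD.
Square: 10.5532/2 → 5, 4.3176/1 → 4; chars 54.
Subsquare: 0.5532/0.0833333 → 6 → g, 0.3176/0.0416667 → 7 → h; chars gh.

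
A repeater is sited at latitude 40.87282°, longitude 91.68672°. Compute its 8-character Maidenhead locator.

NN50uu29

Offset from 180°W / 90°S: lon 271.68672°, lat 130.87282°.
Field (20°×10°, letters A–R): lon ⌊271.68672/20⌋ = 13 → N; lat ⌊130.87282/10⌋ = 13 → N.
Square (2°×1°, digits 0–9): lon ⌊11.68672/2⌋ = 5; lat ⌊0.87282/1⌋ = 0.
Subsquare (5′×2.5′, letters a–x): lon ⌊1.68672/0.0833333⌋ = 20 → u; lat ⌊0.87282/0.0416667⌋ = 20 → u.
Extended square (30″×15″, digits 0–9): lon ⌊0.02005/0.00833333⌋ = 2; lat ⌊0.03949/0.00416667⌋ = 9.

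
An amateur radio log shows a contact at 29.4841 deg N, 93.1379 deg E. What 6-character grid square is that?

Shift to the Maidenhead origin (180°W, 90°S): lon 273.1379, lat 119.4841.
Field: 273.1379/20 → 13 → N, 119.4841/10 → 11 → L; chars NL.
Square: 13.1379/2 → 6, 9.4841/1 → 9; chars 69.
Subsquare: 1.1379/0.0833333 → 13 → n, 0.4841/0.0416667 → 11 → l; chars nl.

NL69nl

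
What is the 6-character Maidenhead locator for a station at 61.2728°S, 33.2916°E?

KC68pr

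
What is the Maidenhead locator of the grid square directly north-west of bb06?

AB97

Longitude square 0; −1 → -1, wraps to 9, carry into field.
Longitude field B = 1; −1 → 0 = A.
Latitude square 6; +1 → 7.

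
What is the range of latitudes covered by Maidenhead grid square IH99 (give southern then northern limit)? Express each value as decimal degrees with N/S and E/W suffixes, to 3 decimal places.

11.000° S, 10.000° S

Field I=8, H=7: +8·20° lon, +7·10° lat → SW at lon -20°, lat -20°.
Square 9, 9: +9·2° lon, +9·1° lat → SW at lon -2°, lat -11°.
Cell spans 2° lon × 1° lat.
south 11.000° S, north 10.000° S.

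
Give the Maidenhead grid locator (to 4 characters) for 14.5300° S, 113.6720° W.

DH35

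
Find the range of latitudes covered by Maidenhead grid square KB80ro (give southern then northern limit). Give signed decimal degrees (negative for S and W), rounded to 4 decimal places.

Field K=10, B=1: +10·20° lon, +1·10° lat → SW at lon 20°, lat -80°.
Square 8, 0: +8·2° lon, +0·1° lat → SW at lon 36°, lat -80°.
Subsquare r=17, o=14: +17·0.0833333° lon, +14·0.0416667° lat → SW at lon 37.4167°, lat -79.4167°.
Cell spans 0.0833333° lon × 0.0416667° lat.
south -79.4167, north -79.3750.

-79.4167, -79.3750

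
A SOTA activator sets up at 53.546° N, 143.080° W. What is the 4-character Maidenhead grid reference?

Shift to the Maidenhead origin (180°W, 90°S): lon 36.92, lat 143.55.
Field: lon ⌊36.92/20⌋ = 1 → B; lat ⌊143.55/10⌋ = 14 → O.
Square: lon ⌊16.92/2⌋ = 8; lat ⌊3.55/1⌋ = 3.

BO83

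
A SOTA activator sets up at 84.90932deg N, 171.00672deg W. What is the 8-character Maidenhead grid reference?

AR44lv98

Offset from 180°W / 90°S: lon 8.99328°, lat 174.90932°.
Field (20°×10°, letters A–R): 8.99328/20 → 0 → A, 174.90932/10 → 17 → R; chars AR.
Square (2°×1°, digits 0–9): 8.99328/2 → 4, 4.90932/1 → 4; chars 44.
Subsquare (5′×2.5′, letters a–x): 0.99328/0.0833333 → 11 → l, 0.90932/0.0416667 → 21 → v; chars lv.
Extended square (30″×15″, digits 0–9): 0.07661/0.00833333 → 9, 0.03432/0.00416667 → 8; chars 98.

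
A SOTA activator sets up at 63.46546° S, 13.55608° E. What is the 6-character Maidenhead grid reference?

JC66sm

Offset from 180°W / 90°S: lon 193.5561°, lat 26.5345°.
Field: lon ⌊193.5561/20⌋ = 9 → J; lat ⌊26.5345/10⌋ = 2 → C.
Square: lon ⌊13.5561/2⌋ = 6; lat ⌊6.5345/1⌋ = 6.
Subsquare: lon ⌊1.5561/0.0833333⌋ = 18 → s; lat ⌊0.5345/0.0416667⌋ = 12 → m.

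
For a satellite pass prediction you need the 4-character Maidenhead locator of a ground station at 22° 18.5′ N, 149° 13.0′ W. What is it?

BL52

Offset from 180°W / 90°S: lon 30.78°, lat 112.31°.
Field: 30.78/20 → 1 → B, 112.31/10 → 11 → L; chars BL.
Square: 10.78/2 → 5, 2.31/1 → 2; chars 52.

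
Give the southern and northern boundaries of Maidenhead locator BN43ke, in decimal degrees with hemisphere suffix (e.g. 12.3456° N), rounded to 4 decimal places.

Field B=1, N=13: +1·20° lon, +13·10° lat → SW at lon -160°, lat 40°.
Square 4, 3: +4·2° lon, +3·1° lat → SW at lon -152°, lat 43°.
Subsquare k=10, e=4: +10·0.0833333° lon, +4·0.0416667° lat → SW at lon -151.167°, lat 43.1667°.
Cell spans 0.0833333° lon × 0.0416667° lat.
south 43.1667° N, north 43.2083° N.

43.1667° N, 43.2083° N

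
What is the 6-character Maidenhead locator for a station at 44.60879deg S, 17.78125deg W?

Add 180° to longitude and 90° to latitude: 162.2188, 45.3912.
Field (20°×10°, letters A–R): 162.2188/20 → 8 → I, 45.3912/10 → 4 → E; chars IE.
Square (2°×1°, digits 0–9): 2.2188/2 → 1, 5.3912/1 → 5; chars 15.
Subsquare (5′×2.5′, letters a–x): 0.2188/0.0833333 → 2 → c, 0.3912/0.0416667 → 9 → j; chars cj.

IE15cj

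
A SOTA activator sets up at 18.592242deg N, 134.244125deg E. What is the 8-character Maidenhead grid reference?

PK78co92

Offset from 180°W / 90°S: lon 314.24412°, lat 108.59224°.
Field: 314.24412/20 → 15 → P, 108.59224/10 → 10 → K; chars PK.
Square: 14.24412/2 → 7, 8.59224/1 → 8; chars 78.
Subsquare: 0.24412/0.0833333 → 2 → c, 0.59224/0.0416667 → 14 → o; chars co.
Extended square: 0.07746/0.00833333 → 9, 0.00891/0.00416667 → 2; chars 92.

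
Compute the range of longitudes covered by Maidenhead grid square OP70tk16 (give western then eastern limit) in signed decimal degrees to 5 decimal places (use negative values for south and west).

115.59167, 115.60000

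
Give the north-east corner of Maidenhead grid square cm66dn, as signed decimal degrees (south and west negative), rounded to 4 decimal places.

36.5833, -127.6667

Field C=2, M=12: +2·20° lon, +12·10° lat → SW at lon -140°, lat 30°.
Square 6, 6: +6·2° lon, +6·1° lat → SW at lon -128°, lat 36°.
Subsquare d=3, n=13: +3·0.0833333° lon, +13·0.0416667° lat → SW at lon -127.75°, lat 36.5417°.
Cell spans 0.0833333° lon × 0.0416667° lat. NE corner is SW corner plus one full cell.
latitude 36.5833, longitude -127.6667.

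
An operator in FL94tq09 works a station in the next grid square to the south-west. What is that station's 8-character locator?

FL94sq98

Longitude extended square 0; −1 → -1, wraps to 9, carry into subsquare.
Longitude subsquare t = 19; −1 → 18 = s.
Latitude extended square 9; −1 → 8.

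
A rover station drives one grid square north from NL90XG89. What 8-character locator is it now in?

NL90xh80

Latitude extended square 9; +1 → 10, wraps to 0, carry into subsquare.
Latitude subsquare g = 6; +1 → 7 = h.
The longitude characters are unchanged.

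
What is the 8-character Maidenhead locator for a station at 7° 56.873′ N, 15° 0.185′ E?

JJ77mw07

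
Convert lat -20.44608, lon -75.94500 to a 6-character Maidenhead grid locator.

Shift to the Maidenhead origin (180°W, 90°S): lon 104.0550, lat 69.5539.
Field (20°×10°, letters A–R): 104.0550/20 → 5 → F, 69.5539/10 → 6 → G; chars FG.
Square (2°×1°, digits 0–9): 4.0550/2 → 2, 9.5539/1 → 9; chars 29.
Subsquare (5′×2.5′, letters a–x): 0.0550/0.0833333 → 0 → a, 0.5539/0.0416667 → 13 → n; chars an.

FG29an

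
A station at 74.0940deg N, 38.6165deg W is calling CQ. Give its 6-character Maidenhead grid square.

Shift to the Maidenhead origin (180°W, 90°S): lon 141.3835, lat 164.0940.
Field (20°×10°, letters A–R): lon ⌊141.3835/20⌋ = 7 → H; lat ⌊164.0940/10⌋ = 16 → Q.
Square (2°×1°, digits 0–9): lon ⌊1.3835/2⌋ = 0; lat ⌊4.0940/1⌋ = 4.
Subsquare (5′×2.5′, letters a–x): lon ⌊1.3835/0.0833333⌋ = 16 → q; lat ⌊0.0940/0.0416667⌋ = 2 → c.

HQ04qc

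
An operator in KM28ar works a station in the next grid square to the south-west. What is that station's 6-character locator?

Longitude subsquare a = 0; −1 → -1, wraps to 23 = x, carry into square.
Longitude square 2; −1 → 1.
Latitude subsquare r = 17; −1 → 16 = q.

KM18xq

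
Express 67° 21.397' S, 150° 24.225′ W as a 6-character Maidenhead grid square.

BC42tp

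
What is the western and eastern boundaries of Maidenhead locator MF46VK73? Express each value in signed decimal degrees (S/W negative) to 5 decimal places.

Field M=12, F=5: +12·20° lon, +5·10° lat → SW at lon 60°, lat -40°.
Square 4, 6: +4·2° lon, +6·1° lat → SW at lon 68°, lat -34°.
Subsquare v=21, k=10: +21·0.0833333° lon, +10·0.0416667° lat → SW at lon 69.75°, lat -33.5833°.
Extended square 7, 3: +7·0.00833333° lon, +3·0.00416667° lat → SW at lon 69.8083°, lat -33.5708°.
Cell spans 0.00833333° lon × 0.00416667° lat.
west 69.80833, east 69.81667.

69.80833, 69.81667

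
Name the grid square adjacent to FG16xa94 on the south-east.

FG26aa03

Longitude extended square 9; +1 → 10, wraps to 0, carry into subsquare.
Longitude subsquare x = 23; +1 → 24, wraps to 0 = a, carry into square.
Longitude square 1; +1 → 2.
Latitude extended square 4; −1 → 3.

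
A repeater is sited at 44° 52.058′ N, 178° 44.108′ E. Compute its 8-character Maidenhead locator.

RN94iu88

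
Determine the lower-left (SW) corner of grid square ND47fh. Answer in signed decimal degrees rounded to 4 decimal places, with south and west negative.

-52.7083, 88.4167

Field N=13, D=3: +13·20° lon, +3·10° lat → SW at lon 80°, lat -60°.
Square 4, 7: +4·2° lon, +7·1° lat → SW at lon 88°, lat -53°.
Subsquare f=5, h=7: +5·0.0833333° lon, +7·0.0416667° lat → SW at lon 88.4167°, lat -52.7083°.
latitude -52.7083, longitude 88.4167.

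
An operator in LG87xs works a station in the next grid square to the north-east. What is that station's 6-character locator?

Longitude subsquare x = 23; +1 → 24, wraps to 0 = a, carry into square.
Longitude square 8; +1 → 9.
Latitude subsquare s = 18; +1 → 19 = t.

LG97at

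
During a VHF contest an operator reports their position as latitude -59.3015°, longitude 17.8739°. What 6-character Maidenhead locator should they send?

JD80wq

Shift to the Maidenhead origin (180°W, 90°S): lon 197.8739, lat 30.6985.
Field: lon ⌊197.8739/20⌋ = 9 → J; lat ⌊30.6985/10⌋ = 3 → D.
Square: lon ⌊17.8739/2⌋ = 8; lat ⌊0.6985/1⌋ = 0.
Subsquare: lon ⌊1.8739/0.0833333⌋ = 22 → w; lat ⌊0.6985/0.0416667⌋ = 16 → q.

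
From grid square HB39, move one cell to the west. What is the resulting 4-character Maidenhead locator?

Longitude square 3; −1 → 2.
The latitude characters are unchanged.

HB29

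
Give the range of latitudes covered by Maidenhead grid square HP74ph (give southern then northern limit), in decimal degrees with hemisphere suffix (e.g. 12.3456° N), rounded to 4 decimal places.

64.2917° N, 64.3333° N

Field H=7, P=15: +7·20° lon, +15·10° lat → SW at lon -40°, lat 60°.
Square 7, 4: +7·2° lon, +4·1° lat → SW at lon -26°, lat 64°.
Subsquare p=15, h=7: +15·0.0833333° lon, +7·0.0416667° lat → SW at lon -24.75°, lat 64.2917°.
Cell spans 0.0833333° lon × 0.0416667° lat.
south 64.2917° N, north 64.3333° N.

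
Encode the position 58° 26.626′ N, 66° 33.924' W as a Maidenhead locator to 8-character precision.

FO68rk26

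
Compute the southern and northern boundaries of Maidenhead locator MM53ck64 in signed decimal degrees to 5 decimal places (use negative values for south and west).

Field M=12, M=12: +12·20° lon, +12·10° lat → SW at lon 60°, lat 30°.
Square 5, 3: +5·2° lon, +3·1° lat → SW at lon 70°, lat 33°.
Subsquare c=2, k=10: +2·0.0833333° lon, +10·0.0416667° lat → SW at lon 70.1667°, lat 33.4167°.
Extended square 6, 4: +6·0.00833333° lon, +4·0.00416667° lat → SW at lon 70.2167°, lat 33.4333°.
Cell spans 0.00833333° lon × 0.00416667° lat.
south 33.43333, north 33.43750.

33.43333, 33.43750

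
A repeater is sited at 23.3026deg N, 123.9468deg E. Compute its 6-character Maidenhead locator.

PL13xh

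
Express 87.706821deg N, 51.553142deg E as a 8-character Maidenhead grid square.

LR57sq69

Offset from 180°W / 90°S: lon 231.55314°, lat 177.70682°.
Field: 231.55314/20 → 11 → L, 177.70682/10 → 17 → R; chars LR.
Square: 11.55314/2 → 5, 7.70682/1 → 7; chars 57.
Subsquare: 1.55314/0.0833333 → 18 → s, 0.70682/0.0416667 → 16 → q; chars sq.
Extended square: 0.05314/0.00833333 → 6, 0.04015/0.00416667 → 9; chars 69.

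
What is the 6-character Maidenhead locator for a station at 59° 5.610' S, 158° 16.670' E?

Shift to the Maidenhead origin (180°W, 90°S): lon 338.2778, lat 30.9065.
Field: lon ⌊338.2778/20⌋ = 16 → Q; lat ⌊30.9065/10⌋ = 3 → D.
Square: lon ⌊18.2778/2⌋ = 9; lat ⌊0.9065/1⌋ = 0.
Subsquare: lon ⌊0.2778/0.0833333⌋ = 3 → d; lat ⌊0.9065/0.0416667⌋ = 21 → v.

QD90dv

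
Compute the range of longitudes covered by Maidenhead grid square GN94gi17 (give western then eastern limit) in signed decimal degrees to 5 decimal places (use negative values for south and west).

-41.49167, -41.48333

Field G=6, N=13: +6·20° lon, +13·10° lat → SW at lon -60°, lat 40°.
Square 9, 4: +9·2° lon, +4·1° lat → SW at lon -42°, lat 44°.
Subsquare g=6, i=8: +6·0.0833333° lon, +8·0.0416667° lat → SW at lon -41.5°, lat 44.3333°.
Extended square 1, 7: +1·0.00833333° lon, +7·0.00416667° lat → SW at lon -41.4917°, lat 44.3625°.
Cell spans 0.00833333° lon × 0.00416667° lat.
west -41.49167, east -41.48333.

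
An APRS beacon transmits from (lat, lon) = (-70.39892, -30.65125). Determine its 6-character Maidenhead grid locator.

Add 180° to longitude and 90° to latitude: 149.3487, 19.6011.
Field: lon ⌊149.3487/20⌋ = 7 → H; lat ⌊19.6011/10⌋ = 1 → B.
Square: lon ⌊9.3487/2⌋ = 4; lat ⌊9.6011/1⌋ = 9.
Subsquare: lon ⌊1.3487/0.0833333⌋ = 16 → q; lat ⌊0.6011/0.0416667⌋ = 14 → o.

HB49qo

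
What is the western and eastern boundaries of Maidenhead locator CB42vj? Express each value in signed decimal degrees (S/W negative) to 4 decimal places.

-130.2500, -130.1667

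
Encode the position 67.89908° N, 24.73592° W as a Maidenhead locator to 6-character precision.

HP77pv

Shift to the Maidenhead origin (180°W, 90°S): lon 155.2641, lat 157.8991.
Field: 155.2641/20 → 7 → H, 157.8991/10 → 15 → P; chars HP.
Square: 15.2641/2 → 7, 7.8991/1 → 7; chars 77.
Subsquare: 1.2641/0.0833333 → 15 → p, 0.8991/0.0416667 → 21 → v; chars pv.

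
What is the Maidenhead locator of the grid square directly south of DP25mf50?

DP25me59

Latitude extended square 0; −1 → -1, wraps to 9, carry into subsquare.
Latitude subsquare f = 5; −1 → 4 = e.
The longitude characters are unchanged.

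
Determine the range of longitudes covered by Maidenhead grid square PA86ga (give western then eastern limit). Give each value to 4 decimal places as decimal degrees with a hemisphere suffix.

Field P=15, A=0: +15·20° lon, +0·10° lat → SW at lon 120°, lat -90°.
Square 8, 6: +8·2° lon, +6·1° lat → SW at lon 136°, lat -84°.
Subsquare g=6, a=0: +6·0.0833333° lon, +0·0.0416667° lat → SW at lon 136.5°, lat -84°.
Cell spans 0.0833333° lon × 0.0416667° lat.
west 136.5000° E, east 136.5833° E.

136.5000° E, 136.5833° E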